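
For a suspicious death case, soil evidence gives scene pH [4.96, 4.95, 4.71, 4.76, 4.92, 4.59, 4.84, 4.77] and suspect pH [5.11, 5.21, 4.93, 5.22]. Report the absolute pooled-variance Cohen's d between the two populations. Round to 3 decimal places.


Pooled-variance Cohen's d for soil pH comparison:
Scene mean = 38.5 / 8 = 4.8125
Suspect mean = 20.47 / 4 = 5.1175
Scene sample variance s_s^2 = 0.016793
Suspect sample variance s_c^2 = 0.018092
Pooled variance = ((n_s-1)*s_s^2 + (n_c-1)*s_c^2) / (n_s + n_c - 2) = 0.017183
Pooled SD = sqrt(0.017183) = 0.131084
Mean difference = -0.305
|d| = |-0.305| / 0.131084 = 2.327

2.327


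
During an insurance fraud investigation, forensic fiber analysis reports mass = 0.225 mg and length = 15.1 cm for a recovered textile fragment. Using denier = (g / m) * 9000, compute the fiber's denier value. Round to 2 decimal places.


Denier calculation:
Mass in grams = 0.225 mg / 1000 = 0.000225 g
Length in meters = 15.1 cm / 100 = 0.151 m
Linear density = mass / length = 0.000225 / 0.151 = 0.00149007 g/m
Denier = (g/m) * 9000 = 0.00149007 * 9000 = 13.41

13.41


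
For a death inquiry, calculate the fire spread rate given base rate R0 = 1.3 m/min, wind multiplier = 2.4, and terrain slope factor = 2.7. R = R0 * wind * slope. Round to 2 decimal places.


Fire spread rate calculation:
R = R0 * wind_factor * slope_factor
= 1.3 * 2.4 * 2.7
= 3.12 * 2.7
= 8.42 m/min

8.42


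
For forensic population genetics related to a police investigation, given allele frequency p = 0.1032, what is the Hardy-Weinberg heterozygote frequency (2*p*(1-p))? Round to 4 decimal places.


Hardy-Weinberg heterozygote frequency:
q = 1 - p = 1 - 0.1032 = 0.8968
2pq = 2 * 0.1032 * 0.8968 = 0.1851

0.1851


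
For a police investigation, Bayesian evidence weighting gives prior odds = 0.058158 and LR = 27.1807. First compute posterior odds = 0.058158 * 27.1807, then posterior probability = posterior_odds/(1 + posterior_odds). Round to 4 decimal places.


Bayesian evidence evaluation:
Posterior odds = prior_odds * LR = 0.058158 * 27.1807 = 1.580775
Posterior probability = posterior_odds / (1 + posterior_odds)
= 1.580775 / (1 + 1.580775)
= 1.580775 / 2.580775
= 0.6125

0.6125


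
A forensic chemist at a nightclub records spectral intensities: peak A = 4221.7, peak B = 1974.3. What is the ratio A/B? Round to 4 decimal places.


Spectral peak ratio:
Peak A = 4221.7 counts
Peak B = 1974.3 counts
Ratio = 4221.7 / 1974.3 = 2.1383

2.1383


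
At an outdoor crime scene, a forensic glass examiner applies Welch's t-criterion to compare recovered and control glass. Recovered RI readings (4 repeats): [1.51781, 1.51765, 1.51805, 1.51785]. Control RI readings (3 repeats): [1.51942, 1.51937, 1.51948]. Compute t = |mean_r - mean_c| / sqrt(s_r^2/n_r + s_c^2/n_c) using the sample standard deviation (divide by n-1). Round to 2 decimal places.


Welch's t-criterion for glass RI comparison:
Recovered mean = sum / n_r = 6.07136 / 4 = 1.51784
Control mean = sum / n_c = 4.55827 / 3 = 1.5194233
Recovered sample variance s_r^2 = 2.70667e-08
Control sample variance s_c^2 = 3.03333e-09
Welch SE (unpooled) = sqrt(s_r^2/n_r + s_c^2/n_c) = sqrt(6.76667e-09 + 1.01111e-09) = sqrt(7.77778e-09) = 8.81917e-05
|mean_r - mean_c| = 0.00158333
t = 0.00158333 / 8.81917e-05 = 17.95

17.95


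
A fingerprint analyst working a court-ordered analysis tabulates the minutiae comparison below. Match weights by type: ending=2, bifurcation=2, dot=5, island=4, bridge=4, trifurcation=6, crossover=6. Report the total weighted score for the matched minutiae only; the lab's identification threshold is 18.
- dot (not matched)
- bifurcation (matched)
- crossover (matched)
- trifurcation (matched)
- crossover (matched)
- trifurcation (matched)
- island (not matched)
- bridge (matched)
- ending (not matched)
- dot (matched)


Weighted minutiae match score:
  dot: not matched, +0
  bifurcation: matched, +2 (running total 2)
  crossover: matched, +6 (running total 8)
  trifurcation: matched, +6 (running total 14)
  crossover: matched, +6 (running total 20)
  trifurcation: matched, +6 (running total 26)
  island: not matched, +0
  bridge: matched, +4 (running total 30)
  ending: not matched, +0
  dot: matched, +5 (running total 35)
Total score = 35
Threshold = 18; verdict = identification

35


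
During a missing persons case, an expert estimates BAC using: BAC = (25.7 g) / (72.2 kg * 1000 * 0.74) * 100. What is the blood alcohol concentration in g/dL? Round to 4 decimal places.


Applying the Widmark formula:
BAC = (dose_g / (body_wt * 1000 * r)) * 100
Denominator = 72.2 * 1000 * 0.74 = 53428
BAC = (25.7 / 53428) * 100
BAC = 0.0481 g/dL

0.0481


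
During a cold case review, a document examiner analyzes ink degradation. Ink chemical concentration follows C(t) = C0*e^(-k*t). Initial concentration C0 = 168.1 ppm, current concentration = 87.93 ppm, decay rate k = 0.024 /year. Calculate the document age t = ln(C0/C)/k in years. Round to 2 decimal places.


Document age estimation:
C0/C = 168.1 / 87.93 = 1.911748
ln(C0/C) = 0.648018
t = 0.648018 / 0.024 = 27.00 years

27.00


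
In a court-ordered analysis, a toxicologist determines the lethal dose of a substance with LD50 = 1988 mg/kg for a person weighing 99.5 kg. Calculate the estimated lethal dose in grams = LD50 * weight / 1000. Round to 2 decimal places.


Lethal dose calculation:
Lethal dose = LD50 * body_weight / 1000
= 1988 * 99.5 / 1000
= 197806 / 1000
= 197.81 g

197.81


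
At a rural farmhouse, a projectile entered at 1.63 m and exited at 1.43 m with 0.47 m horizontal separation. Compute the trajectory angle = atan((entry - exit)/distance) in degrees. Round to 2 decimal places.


Bullet trajectory angle:
Height difference = 1.63 - 1.43 = 0.2 m
angle = atan(0.2 / 0.47)
angle = atan(0.425532)
angle = 23.05 degrees

23.05


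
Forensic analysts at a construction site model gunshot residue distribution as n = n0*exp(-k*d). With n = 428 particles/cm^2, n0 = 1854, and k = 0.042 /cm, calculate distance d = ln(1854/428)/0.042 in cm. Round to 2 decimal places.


GSR distance calculation:
n0/n = 1854 / 428 = 4.331776
ln(n0/n) = 1.465978
d = 1.465978 / 0.042 = 34.90 cm

34.90


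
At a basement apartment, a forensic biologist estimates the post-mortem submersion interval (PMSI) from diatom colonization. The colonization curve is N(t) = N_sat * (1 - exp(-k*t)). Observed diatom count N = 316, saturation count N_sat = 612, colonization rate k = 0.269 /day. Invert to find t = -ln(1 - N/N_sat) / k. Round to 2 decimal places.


PMSI from diatom colonization curve:
N / N_sat = 316 / 612 = 0.51634
1 - N/N_sat = 0.48366
ln(1 - N/N_sat) = -0.726373
t = -ln(1 - N/N_sat) / k = -(-0.726373) / 0.269 = 2.70 days

2.70


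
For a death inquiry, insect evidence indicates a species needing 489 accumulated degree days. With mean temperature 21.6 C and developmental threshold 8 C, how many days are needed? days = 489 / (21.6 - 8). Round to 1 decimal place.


Insect development time:
Effective temperature = avg_temp - T_base = 21.6 - 8 = 13.6 C
Days = ADD / effective_temp = 489 / 13.6 = 36.0 days

36.0


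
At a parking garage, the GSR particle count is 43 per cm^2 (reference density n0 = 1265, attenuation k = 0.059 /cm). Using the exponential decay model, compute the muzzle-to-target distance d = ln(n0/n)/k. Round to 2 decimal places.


GSR distance calculation:
n0/n = 1265 / 43 = 29.418605
ln(n0/n) = 3.381627
d = 3.381627 / 0.059 = 57.32 cm

57.32


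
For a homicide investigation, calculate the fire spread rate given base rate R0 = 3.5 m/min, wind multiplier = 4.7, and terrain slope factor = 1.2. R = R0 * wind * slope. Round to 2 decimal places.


Fire spread rate calculation:
R = R0 * wind_factor * slope_factor
= 3.5 * 4.7 * 1.2
= 16.45 * 1.2
= 19.74 m/min

19.74


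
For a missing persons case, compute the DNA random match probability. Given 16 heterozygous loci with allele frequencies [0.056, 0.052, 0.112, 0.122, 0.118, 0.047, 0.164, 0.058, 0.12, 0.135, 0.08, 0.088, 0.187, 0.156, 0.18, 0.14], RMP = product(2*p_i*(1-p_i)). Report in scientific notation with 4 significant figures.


Computing RMP for 16 loci:
Locus 1: 2 * 0.056 * 0.944 = 0.105728
Locus 2: 2 * 0.052 * 0.948 = 0.098592
Locus 3: 2 * 0.112 * 0.888 = 0.198912
Locus 4: 2 * 0.122 * 0.878 = 0.214232
Locus 5: 2 * 0.118 * 0.882 = 0.208152
Locus 6: 2 * 0.047 * 0.953 = 0.089582
Locus 7: 2 * 0.164 * 0.836 = 0.274208
Locus 8: 2 * 0.058 * 0.942 = 0.109272
Locus 9: 2 * 0.12 * 0.88 = 0.2112
Locus 10: 2 * 0.135 * 0.865 = 0.23355
Locus 11: 2 * 0.08 * 0.92 = 0.1472
Locus 12: 2 * 0.088 * 0.912 = 0.160512
Locus 13: 2 * 0.187 * 0.813 = 0.304062
Locus 14: 2 * 0.156 * 0.844 = 0.263328
Locus 15: 2 * 0.18 * 0.82 = 0.2952
Locus 16: 2 * 0.14 * 0.86 = 0.2408
RMP = 1.646e-12

1.646e-12


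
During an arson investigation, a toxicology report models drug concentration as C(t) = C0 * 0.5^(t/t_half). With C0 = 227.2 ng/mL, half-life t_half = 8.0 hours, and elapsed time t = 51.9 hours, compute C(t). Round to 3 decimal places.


Drug concentration decay:
Number of half-lives = t / t_half = 51.9 / 8.0 = 6.4875
Decay factor = 0.5^6.4875 = 0.01114469
C(t) = 227.2 * 0.01114469 = 2.532 ng/mL

2.532


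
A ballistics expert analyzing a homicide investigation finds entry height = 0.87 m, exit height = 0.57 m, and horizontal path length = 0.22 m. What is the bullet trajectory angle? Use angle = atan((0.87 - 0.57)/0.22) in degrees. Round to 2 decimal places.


Bullet trajectory angle:
Height difference = 0.87 - 0.57 = 0.3 m
angle = atan(0.3 / 0.22)
angle = atan(1.363636)
angle = 53.75 degrees

53.75


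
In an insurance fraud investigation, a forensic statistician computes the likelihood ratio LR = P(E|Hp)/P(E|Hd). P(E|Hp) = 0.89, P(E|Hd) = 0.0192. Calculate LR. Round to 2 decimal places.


Likelihood ratio calculation:
LR = P(E|Hp) / P(E|Hd)
LR = 0.89 / 0.0192
LR = 46.35

46.35


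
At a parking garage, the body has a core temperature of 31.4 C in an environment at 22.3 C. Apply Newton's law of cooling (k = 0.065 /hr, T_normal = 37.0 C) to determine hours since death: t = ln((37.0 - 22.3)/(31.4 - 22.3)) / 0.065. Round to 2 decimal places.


Using Newton's law of cooling:
t = ln((T_normal - T_ambient) / (T_body - T_ambient)) / k
T_normal - T_ambient = 14.7
T_body - T_ambient = 9.1
Ratio = 1.615385
ln(ratio) = 0.479573
t = 0.479573 / 0.065 = 7.38 hours

7.38


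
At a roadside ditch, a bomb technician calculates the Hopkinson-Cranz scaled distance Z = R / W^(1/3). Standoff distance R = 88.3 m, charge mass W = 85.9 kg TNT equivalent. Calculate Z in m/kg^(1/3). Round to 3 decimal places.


Scaled distance calculation:
W^(1/3) = 85.9^(1/3) = 4.412293
Z = R / W^(1/3) = 88.3 / 4.412293
Z = 20.012 m/kg^(1/3)

20.012


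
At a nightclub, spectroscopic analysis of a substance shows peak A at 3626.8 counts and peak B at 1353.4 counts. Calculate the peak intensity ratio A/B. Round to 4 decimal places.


Spectral peak ratio:
Peak A = 3626.8 counts
Peak B = 1353.4 counts
Ratio = 3626.8 / 1353.4 = 2.6798

2.6798


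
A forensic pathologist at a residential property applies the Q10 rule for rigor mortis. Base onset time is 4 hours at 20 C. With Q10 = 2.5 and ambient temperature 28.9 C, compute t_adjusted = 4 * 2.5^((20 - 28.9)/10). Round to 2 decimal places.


Rigor mortis time adjustment:
Exponent = (T_ref - T_actual) / 10 = (20 - 28.9) / 10 = -0.89
Q10 factor = 2.5^-0.89 = 0.44242
t_adjusted = 4 * 0.44242 = 1.77 hours

1.77


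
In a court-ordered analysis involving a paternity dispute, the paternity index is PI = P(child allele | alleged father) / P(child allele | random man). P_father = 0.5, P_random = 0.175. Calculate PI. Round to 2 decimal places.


Paternity Index calculation:
PI = P(allele|father) / P(allele|random)
PI = 0.5 / 0.175
PI = 2.86

2.86


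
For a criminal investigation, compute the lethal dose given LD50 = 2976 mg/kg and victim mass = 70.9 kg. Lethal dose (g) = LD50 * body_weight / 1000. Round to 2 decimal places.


Lethal dose calculation:
Lethal dose = LD50 * body_weight / 1000
= 2976 * 70.9 / 1000
= 210998.4 / 1000
= 211.00 g

211.00


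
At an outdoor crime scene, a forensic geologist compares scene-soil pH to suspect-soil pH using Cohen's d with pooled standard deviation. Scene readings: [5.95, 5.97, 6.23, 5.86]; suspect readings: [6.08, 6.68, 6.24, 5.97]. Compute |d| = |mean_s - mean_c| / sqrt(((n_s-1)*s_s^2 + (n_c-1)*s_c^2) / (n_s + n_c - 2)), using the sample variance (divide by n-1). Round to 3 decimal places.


Pooled-variance Cohen's d for soil pH comparison:
Scene mean = 24.01 / 4 = 6.0025
Suspect mean = 24.97 / 4 = 6.2425
Scene sample variance s_s^2 = 0.025292
Suspect sample variance s_c^2 = 0.097358
Pooled variance = ((n_s-1)*s_s^2 + (n_c-1)*s_c^2) / (n_s + n_c - 2) = 0.061325
Pooled SD = sqrt(0.061325) = 0.247639
Mean difference = -0.24
|d| = |-0.24| / 0.247639 = 0.969

0.969


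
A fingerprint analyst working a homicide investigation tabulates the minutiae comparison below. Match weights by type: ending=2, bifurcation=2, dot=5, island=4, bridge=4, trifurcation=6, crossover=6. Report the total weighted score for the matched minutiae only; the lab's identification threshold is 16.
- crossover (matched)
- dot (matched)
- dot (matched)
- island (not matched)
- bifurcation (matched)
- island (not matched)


Weighted minutiae match score:
  crossover: matched, +6 (running total 6)
  dot: matched, +5 (running total 11)
  dot: matched, +5 (running total 16)
  island: not matched, +0
  bifurcation: matched, +2 (running total 18)
  island: not matched, +0
Total score = 18
Threshold = 16; verdict = identification

18


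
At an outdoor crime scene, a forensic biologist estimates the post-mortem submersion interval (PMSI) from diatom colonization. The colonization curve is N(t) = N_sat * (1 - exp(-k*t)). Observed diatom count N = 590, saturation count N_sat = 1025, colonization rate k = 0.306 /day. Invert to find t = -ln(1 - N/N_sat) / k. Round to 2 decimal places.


PMSI from diatom colonization curve:
N / N_sat = 590 / 1025 = 0.57561
1 - N/N_sat = 0.42439
ln(1 - N/N_sat) = -0.857102
t = -ln(1 - N/N_sat) / k = -(-0.857102) / 0.306 = 2.80 days

2.80


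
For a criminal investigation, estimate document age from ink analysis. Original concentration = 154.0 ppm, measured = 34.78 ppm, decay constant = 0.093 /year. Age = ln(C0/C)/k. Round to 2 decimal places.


Document age estimation:
C0/C = 154.0 / 34.78 = 4.427832
ln(C0/C) = 1.48791
t = 1.48791 / 0.093 = 16.00 years

16.00


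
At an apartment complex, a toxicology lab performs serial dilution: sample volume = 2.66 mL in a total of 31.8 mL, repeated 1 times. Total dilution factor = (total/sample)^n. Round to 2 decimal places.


Dilution factor calculation:
Single dilution = V_total / V_sample = 31.8 / 2.66 ≈ 11.954887
Number of dilutions = 1
Total DF = (31.8 / 2.66)^1 (full precision, rounded at the end) = 11.95

11.95


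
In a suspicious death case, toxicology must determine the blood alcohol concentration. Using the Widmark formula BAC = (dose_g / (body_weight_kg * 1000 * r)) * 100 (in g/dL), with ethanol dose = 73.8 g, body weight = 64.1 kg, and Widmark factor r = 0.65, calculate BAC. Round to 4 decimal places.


Applying the Widmark formula:
BAC = (dose_g / (body_wt * 1000 * r)) * 100
Denominator = 64.1 * 1000 * 0.65 = 41665
BAC = (73.8 / 41665) * 100
BAC = 0.1771 g/dL

0.1771


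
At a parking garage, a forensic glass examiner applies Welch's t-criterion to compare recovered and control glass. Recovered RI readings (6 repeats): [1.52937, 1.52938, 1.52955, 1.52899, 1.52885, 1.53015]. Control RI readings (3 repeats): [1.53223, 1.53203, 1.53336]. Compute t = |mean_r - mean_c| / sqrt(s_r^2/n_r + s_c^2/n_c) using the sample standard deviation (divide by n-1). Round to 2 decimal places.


Welch's t-criterion for glass RI comparison:
Recovered mean = sum / n_r = 9.17629 / 6 = 1.5293817
Control mean = sum / n_c = 4.59762 / 3 = 1.53254
Recovered sample variance s_r^2 = 2.10977e-07
Control sample variance s_c^2 = 5.143e-07
Welch SE (unpooled) = sqrt(s_r^2/n_r + s_c^2/n_c) = sqrt(3.51628e-08 + 1.71433e-07) = sqrt(2.06596e-07) = 0.000454528
|mean_r - mean_c| = 0.00315833
t = 0.00315833 / 0.000454528 = 6.95

6.95


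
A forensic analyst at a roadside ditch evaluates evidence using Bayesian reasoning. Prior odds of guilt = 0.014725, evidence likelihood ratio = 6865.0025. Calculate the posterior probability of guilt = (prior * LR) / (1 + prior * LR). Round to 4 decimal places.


Bayesian evidence evaluation:
Posterior odds = prior_odds * LR = 0.014725 * 6865.0025 = 101.0872
Posterior probability = posterior_odds / (1 + posterior_odds)
= 101.0872 / (1 + 101.0872)
= 101.0872 / 102.0872
= 0.9902

0.9902


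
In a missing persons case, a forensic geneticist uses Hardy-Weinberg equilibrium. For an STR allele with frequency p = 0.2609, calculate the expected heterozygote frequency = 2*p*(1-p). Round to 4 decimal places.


Hardy-Weinberg heterozygote frequency:
q = 1 - p = 1 - 0.2609 = 0.7391
2pq = 2 * 0.2609 * 0.7391 = 0.3857

0.3857


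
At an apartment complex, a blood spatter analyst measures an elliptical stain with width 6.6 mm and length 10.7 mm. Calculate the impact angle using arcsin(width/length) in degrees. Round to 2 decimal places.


Blood spatter impact angle calculation:
width / length = 6.6 / 10.7 = 0.616822
angle = arcsin(0.616822)
angle = 38.08 degrees

38.08


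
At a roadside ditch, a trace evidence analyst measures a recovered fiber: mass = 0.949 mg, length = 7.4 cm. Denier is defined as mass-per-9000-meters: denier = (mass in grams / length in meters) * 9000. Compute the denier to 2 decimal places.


Denier calculation:
Mass in grams = 0.949 mg / 1000 = 0.000949 g
Length in meters = 7.4 cm / 100 = 0.074 m
Linear density = mass / length = 0.000949 / 0.074 = 0.01282432 g/m
Denier = (g/m) * 9000 = 0.01282432 * 9000 = 115.42

115.42


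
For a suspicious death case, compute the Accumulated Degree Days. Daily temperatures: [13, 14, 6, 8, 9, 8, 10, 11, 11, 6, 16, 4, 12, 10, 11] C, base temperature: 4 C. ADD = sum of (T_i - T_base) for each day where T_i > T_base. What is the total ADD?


Computing ADD day by day:
Day 1: max(0, 13 - 4) = 9
Day 2: max(0, 14 - 4) = 10
Day 3: max(0, 6 - 4) = 2
Day 4: max(0, 8 - 4) = 4
Day 5: max(0, 9 - 4) = 5
Day 6: max(0, 8 - 4) = 4
Day 7: max(0, 10 - 4) = 6
Day 8: max(0, 11 - 4) = 7
Day 9: max(0, 11 - 4) = 7
Day 10: max(0, 6 - 4) = 2
Day 11: max(0, 16 - 4) = 12
Day 12: max(0, 4 - 4) = 0
Day 13: max(0, 12 - 4) = 8
Day 14: max(0, 10 - 4) = 6
Day 15: max(0, 11 - 4) = 7
Total ADD = 89

89


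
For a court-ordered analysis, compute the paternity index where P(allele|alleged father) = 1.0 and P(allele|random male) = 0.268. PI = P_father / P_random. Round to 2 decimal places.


Paternity Index calculation:
PI = P(allele|father) / P(allele|random)
PI = 1.0 / 0.268
PI = 3.73

3.73


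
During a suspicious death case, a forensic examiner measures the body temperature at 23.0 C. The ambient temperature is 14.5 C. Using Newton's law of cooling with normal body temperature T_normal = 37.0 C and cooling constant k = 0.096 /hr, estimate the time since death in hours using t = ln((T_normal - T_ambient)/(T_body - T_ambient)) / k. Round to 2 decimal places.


Using Newton's law of cooling:
t = ln((T_normal - T_ambient) / (T_body - T_ambient)) / k
T_normal - T_ambient = 22.5
T_body - T_ambient = 8.5
Ratio = 2.647059
ln(ratio) = 0.973449
t = 0.973449 / 0.096 = 10.14 hours

10.14


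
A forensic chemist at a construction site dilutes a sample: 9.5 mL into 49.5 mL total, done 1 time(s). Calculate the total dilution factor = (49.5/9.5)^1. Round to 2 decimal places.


Dilution factor calculation:
Single dilution = V_total / V_sample = 49.5 / 9.5 ≈ 5.210526
Number of dilutions = 1
Total DF = (49.5 / 9.5)^1 (full precision, rounded at the end) = 5.21

5.21


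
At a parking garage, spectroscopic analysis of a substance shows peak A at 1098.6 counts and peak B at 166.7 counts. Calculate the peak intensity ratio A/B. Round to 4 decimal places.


Spectral peak ratio:
Peak A = 1098.6 counts
Peak B = 166.7 counts
Ratio = 1098.6 / 166.7 = 6.5903

6.5903


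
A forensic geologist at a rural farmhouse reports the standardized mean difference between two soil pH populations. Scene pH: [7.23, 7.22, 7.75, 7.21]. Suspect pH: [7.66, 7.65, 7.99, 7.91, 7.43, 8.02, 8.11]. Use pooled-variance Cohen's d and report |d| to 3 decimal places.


Pooled-variance Cohen's d for soil pH comparison:
Scene mean = 29.41 / 4 = 7.3525
Suspect mean = 54.77 / 7 = 7.824286
Scene sample variance s_s^2 = 0.070292
Suspect sample variance s_c^2 = 0.061262
Pooled variance = ((n_s-1)*s_s^2 + (n_c-1)*s_c^2) / (n_s + n_c - 2) = 0.064272
Pooled SD = sqrt(0.064272) = 0.253519
Mean difference = -0.471786
|d| = |-0.471786| / 0.253519 = 1.861

1.861


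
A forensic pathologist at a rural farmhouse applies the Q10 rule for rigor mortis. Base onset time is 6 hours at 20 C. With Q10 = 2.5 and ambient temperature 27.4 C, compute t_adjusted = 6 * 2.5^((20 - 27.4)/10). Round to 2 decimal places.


Rigor mortis time adjustment:
Exponent = (T_ref - T_actual) / 10 = (20 - 27.4) / 10 = -0.74
Q10 factor = 2.5^-0.74 = 0.5076
t_adjusted = 6 * 0.5076 = 3.05 hours

3.05


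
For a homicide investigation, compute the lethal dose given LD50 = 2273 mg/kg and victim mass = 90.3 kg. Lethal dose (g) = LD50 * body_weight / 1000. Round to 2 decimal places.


Lethal dose calculation:
Lethal dose = LD50 * body_weight / 1000
= 2273 * 90.3 / 1000
= 205251.9 / 1000
= 205.25 g

205.25


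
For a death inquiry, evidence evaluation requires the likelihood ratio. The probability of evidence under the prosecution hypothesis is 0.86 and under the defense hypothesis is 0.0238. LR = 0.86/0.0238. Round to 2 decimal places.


Likelihood ratio calculation:
LR = P(E|Hp) / P(E|Hd)
LR = 0.86 / 0.0238
LR = 36.13

36.13


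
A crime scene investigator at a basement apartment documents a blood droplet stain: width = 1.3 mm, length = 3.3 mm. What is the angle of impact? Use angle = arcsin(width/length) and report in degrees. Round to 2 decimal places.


Blood spatter impact angle calculation:
width / length = 1.3 / 3.3 = 0.393939
angle = arcsin(0.393939)
angle = 23.20 degrees

23.20


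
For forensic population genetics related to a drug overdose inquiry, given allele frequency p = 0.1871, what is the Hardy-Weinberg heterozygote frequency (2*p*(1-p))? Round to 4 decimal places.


Hardy-Weinberg heterozygote frequency:
q = 1 - p = 1 - 0.1871 = 0.8129
2pq = 2 * 0.1871 * 0.8129 = 0.3042

0.3042


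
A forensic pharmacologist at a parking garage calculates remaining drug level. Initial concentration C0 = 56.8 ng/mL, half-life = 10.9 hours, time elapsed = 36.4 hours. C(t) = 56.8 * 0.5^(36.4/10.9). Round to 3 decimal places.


Drug concentration decay:
Number of half-lives = t / t_half = 36.4 / 10.9 = 3.33945
Decay factor = 0.5^3.33945 = 0.09879282
C(t) = 56.8 * 0.09879282 = 5.611 ng/mL

5.611


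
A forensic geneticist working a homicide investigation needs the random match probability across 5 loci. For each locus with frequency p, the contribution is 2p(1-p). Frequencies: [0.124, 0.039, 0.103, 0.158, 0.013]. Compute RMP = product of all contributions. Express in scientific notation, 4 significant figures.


Computing RMP for 5 loci:
Locus 1: 2 * 0.124 * 0.876 = 0.217248
Locus 2: 2 * 0.039 * 0.961 = 0.074958
Locus 3: 2 * 0.103 * 0.897 = 0.184782
Locus 4: 2 * 0.158 * 0.842 = 0.266072
Locus 5: 2 * 0.013 * 0.987 = 0.025662
RMP = 2.055e-05

2.055e-05


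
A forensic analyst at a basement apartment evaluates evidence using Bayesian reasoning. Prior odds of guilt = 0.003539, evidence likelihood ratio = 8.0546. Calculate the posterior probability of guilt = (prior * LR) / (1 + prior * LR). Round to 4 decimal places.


Bayesian evidence evaluation:
Posterior odds = prior_odds * LR = 0.003539 * 8.0546 = 0.02850523
Posterior probability = posterior_odds / (1 + posterior_odds)
= 0.02850523 / (1 + 0.02850523)
= 0.02850523 / 1.02850523
= 0.0277

0.0277


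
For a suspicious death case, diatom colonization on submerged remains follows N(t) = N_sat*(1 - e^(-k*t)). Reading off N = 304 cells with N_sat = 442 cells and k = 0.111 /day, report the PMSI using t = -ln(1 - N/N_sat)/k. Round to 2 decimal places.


PMSI from diatom colonization curve:
N / N_sat = 304 / 442 = 0.687783
1 - N/N_sat = 0.312217
ln(1 - N/N_sat) = -1.164057
t = -ln(1 - N/N_sat) / k = -(-1.164057) / 0.111 = 10.49 days

10.49


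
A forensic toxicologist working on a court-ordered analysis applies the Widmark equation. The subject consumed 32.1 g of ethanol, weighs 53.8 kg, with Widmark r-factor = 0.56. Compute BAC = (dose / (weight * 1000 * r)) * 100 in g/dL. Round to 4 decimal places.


Applying the Widmark formula:
BAC = (dose_g / (body_wt * 1000 * r)) * 100
Denominator = 53.8 * 1000 * 0.56 = 30128
BAC = (32.1 / 30128) * 100
BAC = 0.1065 g/dL

0.1065


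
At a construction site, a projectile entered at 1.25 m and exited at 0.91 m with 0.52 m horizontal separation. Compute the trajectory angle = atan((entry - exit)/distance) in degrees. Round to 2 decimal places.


Bullet trajectory angle:
Height difference = 1.25 - 0.91 = 0.34 m
angle = atan(0.34 / 0.52)
angle = atan(0.653846)
angle = 33.18 degrees

33.18


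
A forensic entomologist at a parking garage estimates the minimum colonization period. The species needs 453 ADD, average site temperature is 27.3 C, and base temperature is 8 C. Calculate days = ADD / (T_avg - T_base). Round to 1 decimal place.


Insect development time:
Effective temperature = avg_temp - T_base = 27.3 - 8 = 19.3 C
Days = ADD / effective_temp = 453 / 19.3 = 23.5 days

23.5


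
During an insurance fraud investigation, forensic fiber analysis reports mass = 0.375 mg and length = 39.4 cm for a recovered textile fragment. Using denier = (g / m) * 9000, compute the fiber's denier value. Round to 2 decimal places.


Denier calculation:
Mass in grams = 0.375 mg / 1000 = 0.000375 g
Length in meters = 39.4 cm / 100 = 0.394 m
Linear density = mass / length = 0.000375 / 0.394 = 0.00095178 g/m
Denier = (g/m) * 9000 = 0.00095178 * 9000 = 8.57

8.57


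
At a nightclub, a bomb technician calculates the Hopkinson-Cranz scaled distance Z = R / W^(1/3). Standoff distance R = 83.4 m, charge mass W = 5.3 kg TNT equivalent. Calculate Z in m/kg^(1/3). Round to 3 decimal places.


Scaled distance calculation:
W^(1/3) = 5.3^(1/3) = 1.743513
Z = R / W^(1/3) = 83.4 / 1.743513
Z = 47.834 m/kg^(1/3)

47.834


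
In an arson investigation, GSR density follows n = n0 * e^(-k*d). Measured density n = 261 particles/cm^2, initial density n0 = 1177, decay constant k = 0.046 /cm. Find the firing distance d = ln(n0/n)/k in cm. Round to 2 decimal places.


GSR distance calculation:
n0/n = 1177 / 261 = 4.509579
ln(n0/n) = 1.506204
d = 1.506204 / 0.046 = 32.74 cm

32.74


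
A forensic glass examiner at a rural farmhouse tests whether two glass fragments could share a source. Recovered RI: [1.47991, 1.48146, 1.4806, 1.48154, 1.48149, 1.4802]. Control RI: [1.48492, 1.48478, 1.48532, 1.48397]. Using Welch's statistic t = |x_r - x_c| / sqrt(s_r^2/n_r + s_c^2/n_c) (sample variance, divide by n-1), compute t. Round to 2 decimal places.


Welch's t-criterion for glass RI comparison:
Recovered mean = sum / n_r = 8.8852 / 6 = 1.4808667
Control mean = sum / n_c = 5.93899 / 4 = 1.4847475
Recovered sample variance s_r^2 = 5.24947e-07
Control sample variance s_c^2 = 3.21025e-07
Welch SE (unpooled) = sqrt(s_r^2/n_r + s_c^2/n_c) = sqrt(8.74911e-08 + 8.02562e-08) = sqrt(1.67747e-07) = 0.000409569
|mean_r - mean_c| = 0.00388083
t = 0.00388083 / 0.000409569 = 9.48

9.48


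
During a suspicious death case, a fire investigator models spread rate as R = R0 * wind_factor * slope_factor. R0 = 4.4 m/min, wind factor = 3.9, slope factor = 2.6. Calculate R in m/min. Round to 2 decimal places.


Fire spread rate calculation:
R = R0 * wind_factor * slope_factor
= 4.4 * 3.9 * 2.6
= 17.16 * 2.6
= 44.62 m/min

44.62


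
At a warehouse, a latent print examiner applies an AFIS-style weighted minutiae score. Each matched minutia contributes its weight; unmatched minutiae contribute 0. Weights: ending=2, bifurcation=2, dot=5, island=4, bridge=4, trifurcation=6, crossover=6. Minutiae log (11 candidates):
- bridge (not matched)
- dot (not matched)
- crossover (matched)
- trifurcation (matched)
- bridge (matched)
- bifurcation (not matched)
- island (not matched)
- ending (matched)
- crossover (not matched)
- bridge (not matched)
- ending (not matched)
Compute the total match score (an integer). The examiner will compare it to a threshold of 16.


Weighted minutiae match score:
  bridge: not matched, +0
  dot: not matched, +0
  crossover: matched, +6 (running total 6)
  trifurcation: matched, +6 (running total 12)
  bridge: matched, +4 (running total 16)
  bifurcation: not matched, +0
  island: not matched, +0
  ending: matched, +2 (running total 18)
  crossover: not matched, +0
  bridge: not matched, +0
  ending: not matched, +0
Total score = 18
Threshold = 16; verdict = identification

18


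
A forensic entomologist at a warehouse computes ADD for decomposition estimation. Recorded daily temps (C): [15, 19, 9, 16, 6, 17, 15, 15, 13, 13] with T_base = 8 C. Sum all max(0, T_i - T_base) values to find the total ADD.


Computing ADD day by day:
Day 1: max(0, 15 - 8) = 7
Day 2: max(0, 19 - 8) = 11
Day 3: max(0, 9 - 8) = 1
Day 4: max(0, 16 - 8) = 8
Day 5: max(0, 6 - 8) = 0
Day 6: max(0, 17 - 8) = 9
Day 7: max(0, 15 - 8) = 7
Day 8: max(0, 15 - 8) = 7
Day 9: max(0, 13 - 8) = 5
Day 10: max(0, 13 - 8) = 5
Total ADD = 60

60


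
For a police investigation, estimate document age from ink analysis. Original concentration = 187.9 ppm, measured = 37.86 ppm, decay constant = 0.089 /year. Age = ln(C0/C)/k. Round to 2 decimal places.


Document age estimation:
C0/C = 187.9 / 37.86 = 4.963022
ln(C0/C) = 1.602015
t = 1.602015 / 0.089 = 18.00 years

18.00


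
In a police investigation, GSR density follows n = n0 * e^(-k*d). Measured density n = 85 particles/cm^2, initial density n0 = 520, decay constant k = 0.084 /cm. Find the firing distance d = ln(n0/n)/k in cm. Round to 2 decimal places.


GSR distance calculation:
n0/n = 520 / 85 = 6.117647
ln(n0/n) = 1.811178
d = 1.811178 / 0.084 = 21.56 cm

21.56


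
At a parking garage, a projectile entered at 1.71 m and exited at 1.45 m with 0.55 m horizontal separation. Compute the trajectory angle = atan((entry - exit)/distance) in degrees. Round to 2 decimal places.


Bullet trajectory angle:
Height difference = 1.71 - 1.45 = 0.26 m
angle = atan(0.26 / 0.55)
angle = atan(0.472727)
angle = 25.30 degrees

25.30


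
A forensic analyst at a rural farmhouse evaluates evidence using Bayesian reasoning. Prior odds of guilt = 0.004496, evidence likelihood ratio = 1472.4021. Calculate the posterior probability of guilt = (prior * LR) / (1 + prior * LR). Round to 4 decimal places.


Bayesian evidence evaluation:
Posterior odds = prior_odds * LR = 0.004496 * 1472.4021 = 6.61992
Posterior probability = posterior_odds / (1 + posterior_odds)
= 6.61992 / (1 + 6.61992)
= 6.61992 / 7.61992
= 0.8688

0.8688


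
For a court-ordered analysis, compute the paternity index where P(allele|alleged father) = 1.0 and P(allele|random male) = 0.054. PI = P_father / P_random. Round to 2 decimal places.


Paternity Index calculation:
PI = P(allele|father) / P(allele|random)
PI = 1.0 / 0.054
PI = 18.52

18.52


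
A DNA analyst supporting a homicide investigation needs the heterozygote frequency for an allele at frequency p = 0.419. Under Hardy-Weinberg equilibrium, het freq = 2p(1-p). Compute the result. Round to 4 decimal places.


Hardy-Weinberg heterozygote frequency:
q = 1 - p = 1 - 0.419 = 0.581
2pq = 2 * 0.419 * 0.581 = 0.4869

0.4869


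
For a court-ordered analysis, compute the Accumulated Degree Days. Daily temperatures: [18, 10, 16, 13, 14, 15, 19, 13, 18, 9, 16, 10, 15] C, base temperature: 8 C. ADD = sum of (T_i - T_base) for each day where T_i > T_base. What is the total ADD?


Computing ADD day by day:
Day 1: max(0, 18 - 8) = 10
Day 2: max(0, 10 - 8) = 2
Day 3: max(0, 16 - 8) = 8
Day 4: max(0, 13 - 8) = 5
Day 5: max(0, 14 - 8) = 6
Day 6: max(0, 15 - 8) = 7
Day 7: max(0, 19 - 8) = 11
Day 8: max(0, 13 - 8) = 5
Day 9: max(0, 18 - 8) = 10
Day 10: max(0, 9 - 8) = 1
Day 11: max(0, 16 - 8) = 8
Day 12: max(0, 10 - 8) = 2
Day 13: max(0, 15 - 8) = 7
Total ADD = 82

82


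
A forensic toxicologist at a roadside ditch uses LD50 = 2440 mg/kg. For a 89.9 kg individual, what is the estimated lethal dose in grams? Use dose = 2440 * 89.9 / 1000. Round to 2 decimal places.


Lethal dose calculation:
Lethal dose = LD50 * body_weight / 1000
= 2440 * 89.9 / 1000
= 219356 / 1000
= 219.36 g

219.36


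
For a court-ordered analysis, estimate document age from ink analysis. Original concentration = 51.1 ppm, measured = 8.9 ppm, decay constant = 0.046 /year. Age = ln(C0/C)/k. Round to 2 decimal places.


Document age estimation:
C0/C = 51.1 / 8.9 = 5.741573
ln(C0/C) = 1.747733
t = 1.747733 / 0.046 = 37.99 years

37.99


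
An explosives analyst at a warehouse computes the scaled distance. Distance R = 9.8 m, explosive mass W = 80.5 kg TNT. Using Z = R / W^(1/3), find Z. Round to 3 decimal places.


Scaled distance calculation:
W^(1/3) = 80.5^(1/3) = 4.317828
Z = R / W^(1/3) = 9.8 / 4.317828
Z = 2.270 m/kg^(1/3)

2.270


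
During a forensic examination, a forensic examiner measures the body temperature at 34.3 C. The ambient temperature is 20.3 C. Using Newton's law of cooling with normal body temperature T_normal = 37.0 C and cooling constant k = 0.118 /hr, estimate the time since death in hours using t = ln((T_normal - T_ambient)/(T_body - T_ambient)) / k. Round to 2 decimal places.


Using Newton's law of cooling:
t = ln((T_normal - T_ambient) / (T_body - T_ambient)) / k
T_normal - T_ambient = 16.7
T_body - T_ambient = 14.0
Ratio = 1.192857
ln(ratio) = 0.176351
t = 0.176351 / 0.118 = 1.49 hours

1.49


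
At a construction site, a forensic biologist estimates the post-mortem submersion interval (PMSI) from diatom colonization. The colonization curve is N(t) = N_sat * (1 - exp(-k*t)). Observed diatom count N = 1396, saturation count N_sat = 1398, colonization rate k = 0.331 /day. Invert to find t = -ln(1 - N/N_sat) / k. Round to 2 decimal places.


PMSI from diatom colonization curve:
N / N_sat = 1396 / 1398 = 0.998569
1 - N/N_sat = 0.001431
ln(1 - N/N_sat) = -6.549382
t = -ln(1 - N/N_sat) / k = -(-6.549382) / 0.331 = 19.79 days

19.79


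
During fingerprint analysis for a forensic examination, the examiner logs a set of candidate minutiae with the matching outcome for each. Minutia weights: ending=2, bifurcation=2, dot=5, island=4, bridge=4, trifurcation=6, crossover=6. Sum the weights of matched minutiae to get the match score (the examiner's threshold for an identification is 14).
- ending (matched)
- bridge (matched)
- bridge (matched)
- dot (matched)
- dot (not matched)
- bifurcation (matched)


Weighted minutiae match score:
  ending: matched, +2 (running total 2)
  bridge: matched, +4 (running total 6)
  bridge: matched, +4 (running total 10)
  dot: matched, +5 (running total 15)
  dot: not matched, +0
  bifurcation: matched, +2 (running total 17)
Total score = 17
Threshold = 14; verdict = identification

17


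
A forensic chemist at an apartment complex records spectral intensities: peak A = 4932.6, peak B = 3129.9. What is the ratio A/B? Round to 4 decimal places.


Spectral peak ratio:
Peak A = 4932.6 counts
Peak B = 3129.9 counts
Ratio = 4932.6 / 3129.9 = 1.5760

1.5760


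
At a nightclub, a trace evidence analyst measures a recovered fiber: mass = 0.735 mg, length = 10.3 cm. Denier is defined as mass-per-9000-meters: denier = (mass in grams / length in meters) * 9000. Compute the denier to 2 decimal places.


Denier calculation:
Mass in grams = 0.735 mg / 1000 = 0.000735 g
Length in meters = 10.3 cm / 100 = 0.103 m
Linear density = mass / length = 0.000735 / 0.103 = 0.00713592 g/m
Denier = (g/m) * 9000 = 0.00713592 * 9000 = 64.22

64.22


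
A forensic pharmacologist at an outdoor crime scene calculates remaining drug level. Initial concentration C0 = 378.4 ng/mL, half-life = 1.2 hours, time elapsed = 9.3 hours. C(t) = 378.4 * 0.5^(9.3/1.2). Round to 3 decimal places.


Drug concentration decay:
Number of half-lives = t / t_half = 9.3 / 1.2 = 7.75
Decay factor = 0.5^7.75 = 0.00464534
C(t) = 378.4 * 0.00464534 = 1.758 ng/mL

1.758


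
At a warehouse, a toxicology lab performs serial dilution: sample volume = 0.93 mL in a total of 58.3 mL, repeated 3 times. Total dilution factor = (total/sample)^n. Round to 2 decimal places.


Dilution factor calculation:
Single dilution = V_total / V_sample = 58.3 / 0.93 ≈ 62.688172
Number of dilutions = 3
Total DF = (58.3 / 0.93)^3 (full precision, rounded at the end) = 246352.41

246352.41


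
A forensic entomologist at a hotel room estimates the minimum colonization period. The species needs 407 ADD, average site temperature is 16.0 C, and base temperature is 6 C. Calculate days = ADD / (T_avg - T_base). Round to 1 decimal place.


Insect development time:
Effective temperature = avg_temp - T_base = 16.0 - 6 = 10.0 C
Days = ADD / effective_temp = 407 / 10.0 = 40.7 days

40.7


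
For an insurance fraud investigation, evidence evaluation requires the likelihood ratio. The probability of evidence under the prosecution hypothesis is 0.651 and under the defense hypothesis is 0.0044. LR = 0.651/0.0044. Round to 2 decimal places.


Likelihood ratio calculation:
LR = P(E|Hp) / P(E|Hd)
LR = 0.651 / 0.0044
LR = 147.95

147.95


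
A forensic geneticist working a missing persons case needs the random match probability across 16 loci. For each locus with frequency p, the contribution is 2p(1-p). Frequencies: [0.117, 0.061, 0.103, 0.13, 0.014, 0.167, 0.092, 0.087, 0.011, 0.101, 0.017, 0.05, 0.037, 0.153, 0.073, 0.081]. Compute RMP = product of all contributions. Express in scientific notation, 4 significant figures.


Computing RMP for 16 loci:
Locus 1: 2 * 0.117 * 0.883 = 0.206622
Locus 2: 2 * 0.061 * 0.939 = 0.114558
Locus 3: 2 * 0.103 * 0.897 = 0.184782
Locus 4: 2 * 0.13 * 0.87 = 0.2262
Locus 5: 2 * 0.014 * 0.986 = 0.027608
Locus 6: 2 * 0.167 * 0.833 = 0.278222
Locus 7: 2 * 0.092 * 0.908 = 0.167072
Locus 8: 2 * 0.087 * 0.913 = 0.158862
Locus 9: 2 * 0.011 * 0.989 = 0.021758
Locus 10: 2 * 0.101 * 0.899 = 0.181598
Locus 11: 2 * 0.017 * 0.983 = 0.033422
Locus 12: 2 * 0.05 * 0.95 = 0.095
Locus 13: 2 * 0.037 * 0.963 = 0.071262
Locus 14: 2 * 0.153 * 0.847 = 0.259182
Locus 15: 2 * 0.073 * 0.927 = 0.135342
Locus 16: 2 * 0.081 * 0.919 = 0.148878
RMP = 9.417e-16

9.417e-16


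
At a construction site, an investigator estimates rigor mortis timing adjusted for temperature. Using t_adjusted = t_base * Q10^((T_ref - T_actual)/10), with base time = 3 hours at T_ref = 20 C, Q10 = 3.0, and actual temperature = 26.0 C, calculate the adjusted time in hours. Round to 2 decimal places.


Rigor mortis time adjustment:
Exponent = (T_ref - T_actual) / 10 = (20 - 26.0) / 10 = -0.6
Q10 factor = 3.0^-0.6 = 0.51728
t_adjusted = 3 * 0.51728 = 1.55 hours

1.55


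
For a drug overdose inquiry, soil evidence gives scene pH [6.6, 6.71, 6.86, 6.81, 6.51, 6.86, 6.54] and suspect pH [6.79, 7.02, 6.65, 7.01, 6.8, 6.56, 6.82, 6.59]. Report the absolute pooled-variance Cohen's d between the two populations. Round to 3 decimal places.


Pooled-variance Cohen's d for soil pH comparison:
Scene mean = 46.89 / 7 = 6.698571
Suspect mean = 54.24 / 8 = 6.78
Scene sample variance s_s^2 = 0.022514
Suspect sample variance s_c^2 = 0.030571
Pooled variance = ((n_s-1)*s_s^2 + (n_c-1)*s_c^2) / (n_s + n_c - 2) = 0.026853
Pooled SD = sqrt(0.026853) = 0.163869
Mean difference = -0.081429
|d| = |-0.081429| / 0.163869 = 0.497

0.497


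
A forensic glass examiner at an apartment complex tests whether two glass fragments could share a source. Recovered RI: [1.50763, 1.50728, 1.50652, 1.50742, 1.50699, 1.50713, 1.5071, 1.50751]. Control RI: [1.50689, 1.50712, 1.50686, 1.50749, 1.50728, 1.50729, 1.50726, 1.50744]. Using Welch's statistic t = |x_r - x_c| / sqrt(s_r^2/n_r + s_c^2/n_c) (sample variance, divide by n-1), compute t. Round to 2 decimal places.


Welch's t-criterion for glass RI comparison:
Recovered mean = sum / n_r = 12.05758 / 8 = 1.5071975
Control mean = sum / n_c = 12.05763 / 8 = 1.5072037
Recovered sample variance s_r^2 = 1.2245e-07
Control sample variance s_c^2 = 5.39696e-08
Welch SE (unpooled) = sqrt(s_r^2/n_r + s_c^2/n_c) = sqrt(1.53062e-08 + 6.74621e-09) = sqrt(2.20524e-08) = 0.000148501
|mean_r - mean_c| = 6.25e-06
t = 6.25e-06 / 0.000148501 = 0.04

0.04
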